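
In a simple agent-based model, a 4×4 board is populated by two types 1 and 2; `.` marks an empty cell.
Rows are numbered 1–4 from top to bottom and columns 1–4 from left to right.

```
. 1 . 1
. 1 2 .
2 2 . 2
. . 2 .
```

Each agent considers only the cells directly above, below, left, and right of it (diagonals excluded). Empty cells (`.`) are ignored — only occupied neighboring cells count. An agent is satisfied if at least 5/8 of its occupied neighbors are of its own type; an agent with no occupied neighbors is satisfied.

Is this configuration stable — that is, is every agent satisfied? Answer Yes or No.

No

(1,2)1 1/1 ok
(1,4)1 0/0 ok
(2,2)1 1/3 unhappy
(2,3)2 0/1 unhappy
(3,1)2 1/1 ok
(3,2)2 1/2 unhappy
(3,4)2 0/0 ok
(4,3)2 0/0 ok
For instance (2,2) has only 1/3 same-type neighbors, below 5/8.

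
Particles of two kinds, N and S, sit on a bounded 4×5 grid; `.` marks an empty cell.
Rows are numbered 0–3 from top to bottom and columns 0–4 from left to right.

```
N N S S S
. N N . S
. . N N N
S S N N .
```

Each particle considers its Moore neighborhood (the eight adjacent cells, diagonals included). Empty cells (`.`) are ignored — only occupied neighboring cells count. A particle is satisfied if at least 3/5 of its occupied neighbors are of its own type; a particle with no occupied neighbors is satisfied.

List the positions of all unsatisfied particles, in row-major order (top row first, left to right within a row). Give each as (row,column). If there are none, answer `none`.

(0,2), (1,4), (3,1)

Row 0: (0,0)N 2/2 ok · (0,1)N 3/4 ok · (0,2)S 1/4 unhappy · (0,3)S 3/4 ok · (0,4)S 2/2 ok
Row 1: (1,1)N 4/5 ok · (1,2)N 4/6 ok · (1,4)S 2/4 unhappy
Row 2: (2,2)N 5/6 ok · (2,3)N 5/6 ok · (2,4)N 2/3 ok
Row 3: (3,0)S 1/1 ok · (3,1)S 1/3 unhappy · (3,2)N 3/4 ok · (3,3)N 4/4 ok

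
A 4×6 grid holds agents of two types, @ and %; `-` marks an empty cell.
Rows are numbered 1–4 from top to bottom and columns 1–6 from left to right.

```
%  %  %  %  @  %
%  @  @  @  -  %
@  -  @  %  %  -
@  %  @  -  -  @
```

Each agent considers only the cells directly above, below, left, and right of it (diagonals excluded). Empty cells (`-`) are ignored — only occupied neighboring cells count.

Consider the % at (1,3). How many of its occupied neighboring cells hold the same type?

2

Occupied neighbors of (1,3): (2,3)=@, (1,2)=%, (1,4)=%.
Same type (%): 2 of 3.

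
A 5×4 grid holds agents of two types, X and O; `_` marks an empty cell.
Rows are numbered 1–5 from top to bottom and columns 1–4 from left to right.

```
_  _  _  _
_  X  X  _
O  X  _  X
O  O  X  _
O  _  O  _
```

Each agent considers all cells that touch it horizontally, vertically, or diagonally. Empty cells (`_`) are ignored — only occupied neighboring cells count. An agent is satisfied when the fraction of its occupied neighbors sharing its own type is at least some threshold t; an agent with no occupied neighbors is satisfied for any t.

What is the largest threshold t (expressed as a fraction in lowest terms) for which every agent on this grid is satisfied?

(2,2)X 2/3
(2,3)X 3/3
(3,1)O 2/4
(3,2)X 3/6
(3,4)X 2/2
(4,1)O 3/4
(4,2)O 4/6
(4,3)X 2/4
(5,1)O 2/2
(5,3)O 1/2
The smallest same-type fraction is 2/4 at (3,1), which reduces to 1/2. Any threshold above that leaves this agent unsatisfied.

1/2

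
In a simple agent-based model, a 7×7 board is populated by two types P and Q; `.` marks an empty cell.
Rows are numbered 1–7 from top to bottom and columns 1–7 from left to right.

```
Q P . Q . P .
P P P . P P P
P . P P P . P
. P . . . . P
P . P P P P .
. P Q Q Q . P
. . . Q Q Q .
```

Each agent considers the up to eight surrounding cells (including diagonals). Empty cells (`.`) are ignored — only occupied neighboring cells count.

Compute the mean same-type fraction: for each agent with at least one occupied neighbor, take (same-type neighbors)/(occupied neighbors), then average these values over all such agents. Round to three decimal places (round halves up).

0.752

(1,1)Q 0/3
(1,2)P 3/4
(1,4)Q 0/2
(1,6)P 3/3
(2,1)P 3/4
(2,2)P 5/6
(2,3)P 4/5
(2,5)P 4/5
(2,6)P 5/5
(2,7)P 3/3
(3,1)P 3/3
(3,3)P 4/4
(3,4)P 4/4
(3,5)P 3/3
(3,7)P 3/3
(4,2)P 4/4
(4,7)P 2/2
(5,1)P 2/2
(5,3)P 3/5
(5,4)P 2/5
(5,5)P 2/4
(5,6)P 3/4
(6,2)P 2/3
(6,3)Q 2/5
(6,4)Q 4/7
(6,5)Q 4/7
(6,7)P 1/2
(7,4)Q 4/4
(7,5)Q 4/4
(7,6)Q 2/3
Sum over 30 agents: 0/3 + 3/4 + 0/2 + 3/3 + 3/4 + 5/6 + 4/5 + 4/5 + 5/5 + 3/3 + 3/3 + 4/4 + 4/4 + 3/3 + 3/3 + 4/4 + 2/2 + 2/2 + 3/5 + 2/5 + 2/4 + 3/4 + 2/3 + 2/5 + 4/7 + 4/7 + 1/2 + 4/4 + 4/4 + 2/3 = 1895/84; mean = 1895/84 ÷ 30 = 379/504 = 0.751984… → 0.752.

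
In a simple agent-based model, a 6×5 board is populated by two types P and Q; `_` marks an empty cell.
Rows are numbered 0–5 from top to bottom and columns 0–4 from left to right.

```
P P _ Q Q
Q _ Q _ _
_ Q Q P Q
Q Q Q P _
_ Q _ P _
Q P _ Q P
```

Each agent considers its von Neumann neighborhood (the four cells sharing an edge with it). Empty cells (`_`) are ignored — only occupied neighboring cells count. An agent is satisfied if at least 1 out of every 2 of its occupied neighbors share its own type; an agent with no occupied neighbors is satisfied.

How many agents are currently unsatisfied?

(0,0)P 1/2 satisfied
(0,1)P 1/1 satisfied
(0,3)Q 1/1 satisfied
(0,4)Q 1/1 satisfied
(1,0)Q 0/1 not
(1,2)Q 1/1 satisfied
(2,1)Q 2/2 satisfied
(2,2)Q 3/4 satisfied
(2,3)P 1/3 not
(2,4)Q 0/1 not
(3,0)Q 1/1 satisfied
(3,1)Q 4/4 satisfied
(3,2)Q 2/3 satisfied
(3,3)P 2/3 satisfied
(4,1)Q 1/2 satisfied
(4,3)P 1/2 satisfied
(5,0)Q 0/1 not
(5,1)P 0/2 not
(5,3)Q 0/2 not
(5,4)P 0/1 not
Unsatisfied: (1,0), (2,3), (2,4), (5,0), (5,1), (5,3), (5,4) — 7 in total.

7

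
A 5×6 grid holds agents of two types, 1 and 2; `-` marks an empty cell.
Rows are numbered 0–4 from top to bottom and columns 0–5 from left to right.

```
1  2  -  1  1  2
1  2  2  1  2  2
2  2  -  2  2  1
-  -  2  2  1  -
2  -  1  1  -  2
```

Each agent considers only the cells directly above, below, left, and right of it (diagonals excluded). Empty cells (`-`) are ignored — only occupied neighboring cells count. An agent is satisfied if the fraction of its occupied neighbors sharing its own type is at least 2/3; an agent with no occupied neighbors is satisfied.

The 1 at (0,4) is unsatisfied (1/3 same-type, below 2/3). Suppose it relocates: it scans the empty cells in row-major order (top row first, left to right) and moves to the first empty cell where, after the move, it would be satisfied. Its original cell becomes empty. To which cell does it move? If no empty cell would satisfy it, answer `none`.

(3,5)

Vacating (0,4). Empty cells in order:
  (0,2): 1/3 same-type → still unsatisfied.
  (2,2): 0/4 same-type → still unsatisfied.
  (3,0): 0/2 same-type → still unsatisfied.
  (3,1): 0/2 same-type → still unsatisfied.
  (3,5): 2/3 same-type → satisfied — stop here.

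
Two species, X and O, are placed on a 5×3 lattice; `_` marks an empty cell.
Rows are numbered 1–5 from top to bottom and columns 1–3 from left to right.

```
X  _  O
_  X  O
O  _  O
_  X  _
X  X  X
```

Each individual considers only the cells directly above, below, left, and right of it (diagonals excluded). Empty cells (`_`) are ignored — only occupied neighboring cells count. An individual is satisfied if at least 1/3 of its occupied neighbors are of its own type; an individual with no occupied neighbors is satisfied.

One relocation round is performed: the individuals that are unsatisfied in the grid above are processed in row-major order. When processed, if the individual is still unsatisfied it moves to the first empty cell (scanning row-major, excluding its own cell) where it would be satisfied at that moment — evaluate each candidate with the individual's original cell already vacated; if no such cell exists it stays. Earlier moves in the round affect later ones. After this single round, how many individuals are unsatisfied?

Initially unsatisfied (in order): (2,2).
  (2,2) → (1,2).
Resulting grid:
X X O
_ _ O
O _ O
_ X _
X X X
All satisfied now.

0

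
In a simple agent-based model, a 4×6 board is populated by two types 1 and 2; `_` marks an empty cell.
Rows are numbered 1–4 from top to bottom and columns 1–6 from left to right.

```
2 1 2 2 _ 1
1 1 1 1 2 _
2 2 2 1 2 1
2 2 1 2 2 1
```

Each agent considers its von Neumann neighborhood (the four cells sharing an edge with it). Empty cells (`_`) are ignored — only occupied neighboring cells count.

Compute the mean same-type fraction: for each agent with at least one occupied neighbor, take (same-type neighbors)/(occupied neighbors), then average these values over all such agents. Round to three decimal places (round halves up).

(1,1)2 0/2
(1,2)1 1/3
(1,3)2 1/3
(1,4)2 1/2
(1,6)1 — no occupied neighbors
(2,1)1 1/3
(2,2)1 3/4
(2,3)1 2/4
(2,4)1 2/4
(2,5)2 1/2
(3,1)2 2/3
(3,2)2 3/4
(3,3)2 1/4
(3,4)1 1/4
(3,5)2 2/4
(3,6)1 1/2
(4,1)2 2/2
(4,2)2 2/3
(4,3)1 0/3
(4,4)2 1/3
(4,5)2 2/3
(4,6)1 1/2
Sum over 21 agents: 0/2 + 1/3 + 1/3 + 1/2 + 1/3 + 3/4 + 2/4 + 2/4 + 1/2 + 2/3 + 3/4 + 1/4 + 1/4 + 2/4 + 1/2 + 2/2 + 2/3 + 0/3 + 1/3 + 2/3 + 1/2 = 59/6; mean = 59/6 ÷ 21 = 59/126 = 0.468253… → 0.468.

0.468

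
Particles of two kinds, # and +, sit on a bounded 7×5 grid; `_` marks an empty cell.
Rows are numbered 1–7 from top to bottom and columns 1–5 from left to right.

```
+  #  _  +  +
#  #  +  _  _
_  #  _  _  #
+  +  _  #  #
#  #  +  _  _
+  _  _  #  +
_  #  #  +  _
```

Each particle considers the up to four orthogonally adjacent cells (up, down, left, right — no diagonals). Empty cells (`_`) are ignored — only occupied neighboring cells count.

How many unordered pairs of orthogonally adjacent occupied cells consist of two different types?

Scan each occupied cell's neighbors to the right and below so each pair is counted once.
Row 1: +(1,1)–#(1,2)≠ +(1,1)–#(2,1)≠ #(1,2)–#(2,2)= +(1,4)–+(1,5)=  → 2/4 unlike.
Row 2: #(2,1)–#(2,2)= #(2,2)–+(2,3)≠ #(2,2)–#(3,2)=  → 1/3 unlike.
Row 3: #(3,2)–+(4,2)≠ #(3,5)–#(4,5)=  → 1/2 unlike.
Row 4: +(4,1)–+(4,2)= +(4,1)–#(5,1)≠ +(4,2)–#(5,2)≠ #(4,4)–#(4,5)=  → 2/4 unlike.
Row 5: #(5,1)–#(5,2)= #(5,1)–+(6,1)≠ #(5,2)–+(5,3)≠  → 2/3 unlike.
Row 6: #(6,4)–+(6,5)≠ #(6,4)–+(7,4)≠  → 2/2 unlike.
Row 7: #(7,2)–#(7,3)= #(7,3)–+(7,4)≠  → 1/2 unlike.
Total adjacent occupied pairs: 20; unlike-type pairs: 11.

11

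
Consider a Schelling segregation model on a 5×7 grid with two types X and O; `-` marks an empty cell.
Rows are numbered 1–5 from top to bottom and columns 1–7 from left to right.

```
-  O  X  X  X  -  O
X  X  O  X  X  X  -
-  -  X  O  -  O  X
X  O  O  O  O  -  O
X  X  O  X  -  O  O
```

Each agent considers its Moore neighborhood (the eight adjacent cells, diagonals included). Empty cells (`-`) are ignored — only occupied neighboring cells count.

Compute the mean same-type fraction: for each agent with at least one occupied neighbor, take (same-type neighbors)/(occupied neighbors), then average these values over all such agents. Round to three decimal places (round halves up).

(1,2)O 1/4
(1,3)X 3/5
(1,4)X 4/5
(1,5)X 4/4
(1,7)O 0/1
(2,1)X 1/2
(2,2)X 3/5
(2,3)O 2/7
(2,4)X 5/7
(2,5)X 4/6
(2,6)X 3/5
(3,3)X 2/7
(3,4)O 4/7
(3,6)O 2/5
(3,7)X 1/3
(4,1)X 2/3
(4,2)O 2/6
(4,3)O 4/7
(4,4)O 4/6
(4,5)O 4/5
(4,7)O 3/4
(5,1)X 2/3
(5,2)X 2/5
(5,3)O 3/5
(5,4)X 0/4
(5,6)O 3/3
(5,7)O 2/2
Sum over 27 agents: 1/4 + 3/5 + 4/5 + 4/4 + 0/1 + 1/2 + 3/5 + 2/7 + 5/7 + 4/6 + 3/5 + 2/7 + 4/7 + 2/5 + 1/3 + 2/3 + 2/6 + 4/7 + 4/6 + 4/5 + 3/4 + 2/3 + 2/5 + 3/5 + 0/4 + 3/3 + 2/2 = 3163/210; mean = 3163/210 ÷ 27 = 3163/5670 = 0.557848… → 0.558.

0.558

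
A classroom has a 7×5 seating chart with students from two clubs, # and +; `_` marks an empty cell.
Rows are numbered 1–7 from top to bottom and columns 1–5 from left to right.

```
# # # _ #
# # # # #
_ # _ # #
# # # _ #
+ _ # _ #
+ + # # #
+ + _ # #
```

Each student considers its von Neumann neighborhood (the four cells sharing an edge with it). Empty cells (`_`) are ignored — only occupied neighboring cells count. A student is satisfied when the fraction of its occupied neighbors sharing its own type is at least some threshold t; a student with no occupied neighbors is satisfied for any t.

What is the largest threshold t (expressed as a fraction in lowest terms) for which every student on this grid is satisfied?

1/2

(1,1)# 2/2
(1,2)# 3/3
(1,3)# 2/2
(1,5)# 1/1
(2,1)# 2/2
(2,2)# 4/4
(2,3)# 3/3
(2,4)# 3/3
(2,5)# 3/3
(3,2)# 2/2
(3,4)# 2/2
(3,5)# 3/3
(4,1)# 1/2
(4,2)# 3/3
(4,3)# 2/2
(4,5)# 2/2
(5,1)+ 1/2
(5,3)# 2/2
(5,5)# 2/2
(6,1)+ 3/3
(6,2)+ 2/3
(6,3)# 2/3
(6,4)# 3/3
(6,5)# 3/3
(7,1)+ 2/2
(7,2)+ 2/2
(7,4)# 2/2
(7,5)# 2/2
The smallest same-type fraction is 1/2 at (4,1), which reduces to 1/2. Any threshold above that leaves this student unsatisfied.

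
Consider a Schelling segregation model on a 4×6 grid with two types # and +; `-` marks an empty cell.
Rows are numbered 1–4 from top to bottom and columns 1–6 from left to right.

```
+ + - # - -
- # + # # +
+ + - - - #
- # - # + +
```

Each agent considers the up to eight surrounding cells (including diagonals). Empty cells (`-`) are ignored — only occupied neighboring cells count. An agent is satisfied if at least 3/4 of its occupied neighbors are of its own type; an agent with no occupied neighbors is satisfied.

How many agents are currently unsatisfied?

(1,1)+ 1/2 ✗
(1,2)+ 2/3 ✗
(1,4)# 2/3 ✗
(2,2)# 0/5 ✗
(2,3)+ 2/5 ✗
(2,4)# 2/3 ✗
(2,5)# 3/4 ✓
(2,6)+ 0/2 ✗
(3,1)+ 1/3 ✗
(3,2)+ 2/4 ✗
(3,6)# 1/4 ✗
(4,2)# 0/2 ✗
(4,4)# 0/1 ✗
(4,5)+ 1/3 ✗
(4,6)+ 1/2 ✗
Unsatisfied: (1,1), (1,2), (1,4), (2,2), (2,3), (2,4), (2,6), (3,1), (3,2), (3,6), (4,2), (4,4), (4,5), (4,6) — 14 in total.

14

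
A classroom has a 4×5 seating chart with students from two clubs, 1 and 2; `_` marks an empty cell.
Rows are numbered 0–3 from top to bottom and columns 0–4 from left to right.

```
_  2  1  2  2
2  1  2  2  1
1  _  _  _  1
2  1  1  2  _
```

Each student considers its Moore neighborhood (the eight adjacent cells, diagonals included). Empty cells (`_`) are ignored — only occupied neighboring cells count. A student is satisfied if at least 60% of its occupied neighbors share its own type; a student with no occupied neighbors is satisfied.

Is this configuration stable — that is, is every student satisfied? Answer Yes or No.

Row 0: (0,1)2 2/4 not · (0,2)1 1/5 not · (0,3)2 3/5 satisfied · (0,4)2 2/3 satisfied
Row 1: (1,0)2 1/3 not · (1,1)1 2/5 not · (1,2)2 3/5 satisfied · (1,3)2 3/6 not · (1,4)1 1/4 not
Row 2: (2,0)1 2/4 not · (2,4)1 1/3 not
Row 3: (3,0)2 0/2 not · (3,1)1 2/3 satisfied · (3,2)1 1/2 not · (3,3)2 0/2 not
For instance (0,1) has only 2/4 same-type neighbors, below 3/5.

No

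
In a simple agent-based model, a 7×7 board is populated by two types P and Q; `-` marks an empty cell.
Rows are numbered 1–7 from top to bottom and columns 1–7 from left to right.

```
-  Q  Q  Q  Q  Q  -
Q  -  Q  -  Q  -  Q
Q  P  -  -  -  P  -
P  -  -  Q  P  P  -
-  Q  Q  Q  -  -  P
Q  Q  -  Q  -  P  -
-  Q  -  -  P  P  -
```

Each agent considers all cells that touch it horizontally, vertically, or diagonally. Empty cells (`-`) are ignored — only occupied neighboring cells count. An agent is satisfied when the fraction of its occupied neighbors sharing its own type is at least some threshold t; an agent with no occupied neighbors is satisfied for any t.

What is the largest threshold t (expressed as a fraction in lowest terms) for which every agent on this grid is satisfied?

1/4

(1,2)Q 3/3
(1,3)Q 3/3
(1,4)Q 4/4
(1,5)Q 3/3
(1,6)Q 3/3
(2,1)Q 2/3
(2,3)Q 3/4
(2,5)Q 3/4
(2,7)Q 1/2
(3,1)Q 1/3
(3,2)P 1/4
(3,6)P 2/4
(4,1)P 1/3
(4,4)Q 2/3
(4,5)P 2/4
(4,6)P 3/3
(5,2)Q 3/4
(5,3)Q 5/5
(5,4)Q 3/4
(5,7)P 2/2
(6,1)Q 3/3
(6,2)Q 4/4
(6,4)Q 2/3
(6,6)P 3/3
(7,2)Q 2/2
(7,5)P 2/3
(7,6)P 2/2
The smallest same-type fraction is 1/4 at (3,2), which reduces to 1/4. Any threshold above that leaves this agent unsatisfied.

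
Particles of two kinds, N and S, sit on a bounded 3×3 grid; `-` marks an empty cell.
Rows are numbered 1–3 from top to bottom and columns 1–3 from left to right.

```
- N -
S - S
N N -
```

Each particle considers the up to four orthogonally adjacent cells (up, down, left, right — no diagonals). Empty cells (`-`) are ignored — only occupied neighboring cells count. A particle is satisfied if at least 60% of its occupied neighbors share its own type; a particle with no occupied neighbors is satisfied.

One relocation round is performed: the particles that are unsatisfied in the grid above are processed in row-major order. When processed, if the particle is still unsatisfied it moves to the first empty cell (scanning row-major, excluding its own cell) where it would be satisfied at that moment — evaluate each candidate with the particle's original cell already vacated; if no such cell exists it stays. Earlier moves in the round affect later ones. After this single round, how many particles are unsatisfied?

Initially unsatisfied (in order): (2,1), (3,1).
  (2,1): no empty cell satisfies it; stays.
  (3,1): no empty cell satisfies it; stays.
Resulting grid:
- N -
S - S
N N -
Unsatisfied now: (2,1), (3,1).

2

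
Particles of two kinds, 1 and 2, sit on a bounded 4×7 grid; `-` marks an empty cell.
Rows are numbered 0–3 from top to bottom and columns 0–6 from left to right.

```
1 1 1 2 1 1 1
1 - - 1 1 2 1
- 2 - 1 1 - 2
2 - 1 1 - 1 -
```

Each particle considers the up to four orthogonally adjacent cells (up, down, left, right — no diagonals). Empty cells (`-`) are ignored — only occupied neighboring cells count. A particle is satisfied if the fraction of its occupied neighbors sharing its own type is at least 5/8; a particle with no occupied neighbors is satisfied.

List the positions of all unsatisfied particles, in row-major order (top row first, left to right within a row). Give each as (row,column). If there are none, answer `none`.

(0,0)1 2/2 ok
(0,1)1 2/2 ok
(0,2)1 1/2 unhappy
(0,3)2 0/3 unhappy
(0,4)1 2/3 ok
(0,5)1 2/3 ok
(0,6)1 2/2 ok
(1,0)1 1/1 ok
(1,3)1 2/3 ok
(1,4)1 3/4 ok
(1,5)2 0/3 unhappy
(1,6)1 1/3 unhappy
(2,1)2 0/0 ok
(2,3)1 3/3 ok
(2,4)1 2/2 ok
(2,6)2 0/1 unhappy
(3,0)2 0/0 ok
(3,2)1 1/1 ok
(3,3)1 2/2 ok
(3,5)1 0/0 ok

(0,2), (0,3), (1,5), (1,6), (2,6)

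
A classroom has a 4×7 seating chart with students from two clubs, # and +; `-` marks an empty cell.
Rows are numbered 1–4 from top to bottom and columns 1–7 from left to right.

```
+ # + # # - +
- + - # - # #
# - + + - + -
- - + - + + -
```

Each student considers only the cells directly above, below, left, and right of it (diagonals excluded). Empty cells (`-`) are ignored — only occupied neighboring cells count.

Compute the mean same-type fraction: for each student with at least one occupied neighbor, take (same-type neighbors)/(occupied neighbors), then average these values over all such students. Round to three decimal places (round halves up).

(1,1)+ 0/1
(1,2)# 0/3
(1,3)+ 0/2
(1,4)# 2/3
(1,5)# 1/1
(1,7)+ 0/1
(2,2)+ 0/1
(2,4)# 1/2
(2,6)# 1/2
(2,7)# 1/2
(3,1)# — no occupied neighbors
(3,3)+ 2/2
(3,4)+ 1/2
(3,6)+ 1/2
(4,3)+ 1/1
(4,5)+ 1/1
(4,6)+ 2/2
Sum over 16 students: 0/1 + 0/3 + 0/2 + 2/3 + 1/1 + 0/1 + 0/1 + 1/2 + 1/2 + 1/2 + 2/2 + 1/2 + 1/2 + 1/1 + 1/1 + 2/2 = 49/6; mean = 49/6 ÷ 16 = 49/96 = 0.510416… → 0.510.

0.510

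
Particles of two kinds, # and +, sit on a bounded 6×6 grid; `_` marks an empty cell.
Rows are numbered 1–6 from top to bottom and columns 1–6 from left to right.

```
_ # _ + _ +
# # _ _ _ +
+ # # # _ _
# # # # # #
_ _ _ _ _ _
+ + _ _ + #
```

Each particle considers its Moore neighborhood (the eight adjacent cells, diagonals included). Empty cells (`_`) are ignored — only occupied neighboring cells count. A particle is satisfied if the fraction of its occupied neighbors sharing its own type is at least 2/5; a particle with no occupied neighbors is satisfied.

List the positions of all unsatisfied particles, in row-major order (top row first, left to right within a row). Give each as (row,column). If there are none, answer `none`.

(3,1), (6,5), (6,6)

(1,2)# 2/2 ✓
(1,4)+ 0/0 ✓
(1,6)+ 1/1 ✓
(2,1)# 3/4 ✓
(2,2)# 4/5 ✓
(2,6)+ 1/1 ✓
(3,1)+ 0/5 ✗
(3,2)# 6/7 ✓
(3,3)# 6/6 ✓
(3,4)# 4/4 ✓
(4,1)# 2/3 ✓
(4,2)# 4/5 ✓
(4,3)# 5/5 ✓
(4,4)# 4/4 ✓
(4,5)# 3/3 ✓
(4,6)# 1/1 ✓
(6,1)+ 1/1 ✓
(6,2)+ 1/1 ✓
(6,5)+ 0/1 ✗
(6,6)# 0/1 ✗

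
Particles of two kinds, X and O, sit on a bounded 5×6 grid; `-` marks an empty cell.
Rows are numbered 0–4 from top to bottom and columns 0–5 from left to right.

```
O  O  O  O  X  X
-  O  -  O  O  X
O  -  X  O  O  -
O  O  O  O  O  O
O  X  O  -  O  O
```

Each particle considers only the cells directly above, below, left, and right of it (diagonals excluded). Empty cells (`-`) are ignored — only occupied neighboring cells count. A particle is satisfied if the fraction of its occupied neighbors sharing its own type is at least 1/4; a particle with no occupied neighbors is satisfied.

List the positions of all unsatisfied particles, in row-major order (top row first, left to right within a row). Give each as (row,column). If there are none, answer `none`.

(2,2), (4,1)

(0,0)O 1/1 ok
(0,1)O 3/3 ok
(0,2)O 2/2 ok
(0,3)O 2/3 ok
(0,4)X 1/3 ok
(0,5)X 2/2 ok
(1,1)O 1/1 ok
(1,3)O 3/3 ok
(1,4)O 2/4 ok
(1,5)X 1/2 ok
(2,0)O 1/1 ok
(2,2)X 0/2 unhappy
(2,3)O 3/4 ok
(2,4)O 3/3 ok
(3,0)O 3/3 ok
(3,1)O 2/3 ok
(3,2)O 3/4 ok
(3,3)O 3/3 ok
(3,4)O 4/4 ok
(3,5)O 2/2 ok
(4,0)O 1/2 ok
(4,1)X 0/3 unhappy
(4,2)O 1/2 ok
(4,4)O 2/2 ok
(4,5)O 2/2 ok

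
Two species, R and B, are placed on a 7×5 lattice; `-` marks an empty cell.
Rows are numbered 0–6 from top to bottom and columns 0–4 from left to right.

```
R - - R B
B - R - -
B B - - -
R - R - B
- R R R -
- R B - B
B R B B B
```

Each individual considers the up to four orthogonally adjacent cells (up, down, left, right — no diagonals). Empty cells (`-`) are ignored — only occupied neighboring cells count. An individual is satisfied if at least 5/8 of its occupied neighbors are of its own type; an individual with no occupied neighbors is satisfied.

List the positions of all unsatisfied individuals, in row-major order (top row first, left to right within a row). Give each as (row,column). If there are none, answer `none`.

(0,0), (0,3), (0,4), (1,0), (3,0), (5,2), (6,0), (6,1)

Row 0: (0,0)R 0/1 unhappy · (0,3)R 0/1 unhappy · (0,4)B 0/1 unhappy
Row 1: (1,0)B 1/2 unhappy · (1,2)R 0/0 ok
Row 2: (2,0)B 2/3 ok · (2,1)B 1/1 ok
Row 3: (3,0)R 0/1 unhappy · (3,2)R 1/1 ok · (3,4)B 0/0 ok
Row 4: (4,1)R 2/2 ok · (4,2)R 3/4 ok · (4,3)R 1/1 ok
Row 5: (5,1)R 2/3 ok · (5,2)B 1/3 unhappy · (5,4)B 1/1 ok
Row 6: (6,0)B 0/1 unhappy · (6,1)R 1/3 unhappy · (6,2)B 2/3 ok · (6,3)B 2/2 ok · (6,4)B 2/2 ok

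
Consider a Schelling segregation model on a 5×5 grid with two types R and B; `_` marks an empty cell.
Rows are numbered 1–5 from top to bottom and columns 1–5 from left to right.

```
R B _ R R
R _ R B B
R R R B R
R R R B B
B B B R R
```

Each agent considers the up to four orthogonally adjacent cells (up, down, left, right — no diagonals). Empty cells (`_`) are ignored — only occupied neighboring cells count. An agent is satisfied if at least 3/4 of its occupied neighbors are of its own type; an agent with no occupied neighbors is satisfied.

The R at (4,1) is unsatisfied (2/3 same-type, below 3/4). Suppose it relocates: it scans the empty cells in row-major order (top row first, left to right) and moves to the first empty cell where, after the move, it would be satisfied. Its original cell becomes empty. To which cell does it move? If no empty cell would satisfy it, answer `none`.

Vacating (4,1). Empty cells in order:
  (1,3): 2/3 same-type → still unsatisfied.
  (2,2): 3/4 same-type → satisfied — stop here.

(2,2)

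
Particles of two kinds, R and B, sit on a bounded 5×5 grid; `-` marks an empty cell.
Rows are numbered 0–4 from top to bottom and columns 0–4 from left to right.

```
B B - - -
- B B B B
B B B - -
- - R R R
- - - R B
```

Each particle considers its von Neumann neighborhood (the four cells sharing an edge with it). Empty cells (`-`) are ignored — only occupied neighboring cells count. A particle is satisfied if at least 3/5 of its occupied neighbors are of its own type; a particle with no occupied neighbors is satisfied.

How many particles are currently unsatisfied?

Row 0: (0,0)B 1/1 ok · (0,1)B 2/2 ok
Row 1: (1,1)B 3/3 ok · (1,2)B 3/3 ok · (1,3)B 2/2 ok · (1,4)B 1/1 ok
Row 2: (2,0)B 1/1 ok · (2,1)B 3/3 ok · (2,2)B 2/3 ok
Row 3: (3,2)R 1/2 unhappy · (3,3)R 3/3 ok · (3,4)R 1/2 unhappy
Row 4: (4,3)R 1/2 unhappy · (4,4)B 0/2 unhappy
Unsatisfied: (3,2), (3,4), (4,3), (4,4) — 4 in total.

4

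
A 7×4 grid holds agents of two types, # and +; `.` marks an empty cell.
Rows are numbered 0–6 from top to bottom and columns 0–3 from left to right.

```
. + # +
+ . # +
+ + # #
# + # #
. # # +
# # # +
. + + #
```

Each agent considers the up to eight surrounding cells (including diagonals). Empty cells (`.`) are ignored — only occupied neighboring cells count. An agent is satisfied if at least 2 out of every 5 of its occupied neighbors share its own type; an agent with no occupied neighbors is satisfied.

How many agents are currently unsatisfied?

9

Row 0: (0,1)+ 1/3 not · (0,2)# 1/4 not · (0,3)+ 1/3 not
Row 1: (1,0)+ 3/3 satisfied · (1,2)# 3/7 satisfied · (1,3)+ 1/5 not
Row 2: (2,0)+ 3/4 satisfied · (2,1)+ 3/7 satisfied · (2,2)# 4/7 satisfied · (2,3)# 4/5 satisfied
Row 3: (3,0)# 1/4 not · (3,1)+ 2/7 not · (3,2)# 5/8 satisfied · (3,3)# 4/5 satisfied
Row 4: (4,1)# 6/7 satisfied · (4,2)# 5/8 satisfied · (4,3)+ 1/5 not
Row 5: (5,0)# 2/3 satisfied · (5,1)# 4/6 satisfied · (5,2)# 4/8 satisfied · (5,3)+ 2/5 satisfied
Row 6: (6,1)+ 1/4 not · (6,2)+ 2/5 satisfied · (6,3)# 1/3 not
Unsatisfied: (0,1), (0,2), (0,3), (1,3), (3,0), (3,1), (4,3), (6,1), (6,3) — 9 in total.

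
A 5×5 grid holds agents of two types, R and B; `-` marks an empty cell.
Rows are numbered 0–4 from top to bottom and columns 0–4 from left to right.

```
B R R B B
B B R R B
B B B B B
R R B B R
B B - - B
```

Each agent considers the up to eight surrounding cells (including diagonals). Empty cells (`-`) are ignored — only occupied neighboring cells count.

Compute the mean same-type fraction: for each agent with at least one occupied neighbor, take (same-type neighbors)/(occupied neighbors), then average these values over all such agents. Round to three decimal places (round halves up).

(0,0)B 2/3
(0,1)R 2/5
(0,2)R 3/5
(0,3)B 2/5
(0,4)B 2/3
(1,0)B 4/5
(1,1)B 5/8
(1,2)R 3/8
(1,3)R 2/8
(1,4)B 4/5
(2,0)B 3/5
(2,1)B 5/8
(2,2)B 5/8
(2,3)B 5/8
(2,4)B 3/5
(3,0)R 1/5
(3,1)R 1/7
(3,2)B 5/6
(3,3)B 5/6
(3,4)R 0/4
(4,0)B 1/3
(4,1)B 2/4
(4,4)B 1/2
Sum over 23 agents: 2/3 + 2/5 + 3/5 + 2/5 + 2/3 + 4/5 + 5/8 + 3/8 + 2/8 + 4/5 + 3/5 + 5/8 + 5/8 + 5/8 + 3/5 + 1/5 + 1/7 + 5/6 + 5/6 + 0/4 + 1/3 + 2/4 + 1/2 = 10081/840; mean = 10081/840 ÷ 23 = 10081/19320 = 0.521790… → 0.522.

0.522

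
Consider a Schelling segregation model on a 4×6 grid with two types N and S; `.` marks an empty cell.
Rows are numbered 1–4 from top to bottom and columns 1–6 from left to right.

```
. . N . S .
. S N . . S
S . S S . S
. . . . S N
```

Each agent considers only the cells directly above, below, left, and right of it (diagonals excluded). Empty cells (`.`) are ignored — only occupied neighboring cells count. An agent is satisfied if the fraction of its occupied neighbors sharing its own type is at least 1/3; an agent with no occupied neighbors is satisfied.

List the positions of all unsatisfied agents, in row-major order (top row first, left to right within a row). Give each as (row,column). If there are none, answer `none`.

(2,2), (4,5), (4,6)

Row 1: (1,3)N 1/1 ✓ · (1,5)S 0/0 ✓
Row 2: (2,2)S 0/1 ✗ · (2,3)N 1/3 ✓ · (2,6)S 1/1 ✓
Row 3: (3,1)S 0/0 ✓ · (3,3)S 1/2 ✓ · (3,4)S 1/1 ✓ · (3,6)S 1/2 ✓
Row 4: (4,5)S 0/1 ✗ · (4,6)N 0/2 ✗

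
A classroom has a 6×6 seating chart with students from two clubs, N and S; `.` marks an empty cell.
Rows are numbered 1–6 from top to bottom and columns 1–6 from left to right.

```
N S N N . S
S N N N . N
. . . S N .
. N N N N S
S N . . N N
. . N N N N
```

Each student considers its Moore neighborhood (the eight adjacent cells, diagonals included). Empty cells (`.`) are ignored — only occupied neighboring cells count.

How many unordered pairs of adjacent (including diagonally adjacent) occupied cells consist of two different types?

Scan each occupied cell's neighbors to the right and below (and the two forward diagonals) so each pair is counted once.
Row 1: N(1,1)–S(1,2)≠ N(1,1)–S(2,1)≠ N(1,1)–N(2,2)= S(1,2)–N(1,3)≠ S(1,2)–N(2,2)≠ S(1,2)–N(2,3)≠ S(1,2)–S(2,1)= N(1,3)–N(1,4)= N(1,3)–N(2,3)= N(1,3)–N(2,4)= N(1,3)–N(2,2)= N(1,4)–N(2,4)= N(1,4)–N(2,3)= S(1,6)–N(2,6)≠  → 6/14 unlike.
Row 2: S(2,1)–N(2,2)≠ N(2,2)–N(2,3)= N(2,3)–N(2,4)= N(2,3)–S(3,4)≠ N(2,4)–S(3,4)≠ N(2,4)–N(3,5)= N(2,6)–N(3,5)=  → 3/7 unlike.
Row 3: S(3,4)–N(3,5)≠ S(3,4)–N(4,4)≠ S(3,4)–N(4,5)≠ S(3,4)–N(4,3)≠ N(3,5)–N(4,5)= N(3,5)–S(4,6)≠ N(3,5)–N(4,4)=  → 5/7 unlike.
Row 4: N(4,2)–N(4,3)= N(4,2)–N(5,2)= N(4,2)–S(5,1)≠ N(4,3)–N(4,4)= N(4,3)–N(5,2)= N(4,4)–N(4,5)= N(4,4)–N(5,5)= N(4,5)–S(4,6)≠ N(4,5)–N(5,5)= N(4,5)–N(5,6)= S(4,6)–N(5,6)≠ S(4,6)–N(5,5)≠  → 4/12 unlike.
Row 5: S(5,1)–N(5,2)≠ N(5,2)–N(6,3)= N(5,5)–N(5,6)= N(5,5)–N(6,5)= N(5,5)–N(6,6)= N(5,5)–N(6,4)= N(5,6)–N(6,6)= N(5,6)–N(6,5)=  → 1/8 unlike.
Row 6: N(6,3)–N(6,4)= N(6,4)–N(6,5)= N(6,5)–N(6,6)=  → 0/3 unlike.
Total adjacent occupied pairs: 51; unlike-type pairs: 19.

19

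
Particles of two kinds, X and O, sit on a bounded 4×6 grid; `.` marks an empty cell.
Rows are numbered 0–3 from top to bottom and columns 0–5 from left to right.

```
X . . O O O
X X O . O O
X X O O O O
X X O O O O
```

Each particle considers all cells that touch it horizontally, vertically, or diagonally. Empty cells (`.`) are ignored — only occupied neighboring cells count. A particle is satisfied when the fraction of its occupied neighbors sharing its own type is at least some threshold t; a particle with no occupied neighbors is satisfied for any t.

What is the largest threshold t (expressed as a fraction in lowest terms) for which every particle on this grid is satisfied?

(0,0)X 2/2
(0,3)O 3/3
(0,4)O 4/4
(0,5)O 3/3
(1,0)X 4/4
(1,1)X 4/6
(1,2)O 3/5
(1,4)O 7/7
(1,5)O 5/5
(2,0)X 5/5
(2,1)X 5/8
(2,2)O 4/7
(2,3)O 7/7
(2,4)O 7/7
(2,5)O 5/5
(3,0)X 3/3
(3,1)X 3/5
(3,2)O 3/5
(3,3)O 5/5
(3,4)O 5/5
(3,5)O 3/3
The smallest same-type fraction is 4/7 at (2,2), which reduces to 4/7. Any threshold above that leaves this particle unsatisfied.

4/7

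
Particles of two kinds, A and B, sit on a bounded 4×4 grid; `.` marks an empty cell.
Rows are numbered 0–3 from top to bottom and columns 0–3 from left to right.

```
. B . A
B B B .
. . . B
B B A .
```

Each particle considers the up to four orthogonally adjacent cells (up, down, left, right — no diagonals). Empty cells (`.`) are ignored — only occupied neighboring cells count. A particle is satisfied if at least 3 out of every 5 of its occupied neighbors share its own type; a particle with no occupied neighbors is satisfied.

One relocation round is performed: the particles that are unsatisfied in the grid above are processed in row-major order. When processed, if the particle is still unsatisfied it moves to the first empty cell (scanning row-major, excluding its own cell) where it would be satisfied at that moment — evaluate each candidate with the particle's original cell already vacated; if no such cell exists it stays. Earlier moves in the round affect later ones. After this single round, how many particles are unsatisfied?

Initially unsatisfied (in order): (3,1), (3,2).
  (3,1) → (0,0).
  (3,2): now satisfied by earlier moves; stays.
Resulting grid:
B B . A
B B B .
. . . B
B . A .
All satisfied now.

0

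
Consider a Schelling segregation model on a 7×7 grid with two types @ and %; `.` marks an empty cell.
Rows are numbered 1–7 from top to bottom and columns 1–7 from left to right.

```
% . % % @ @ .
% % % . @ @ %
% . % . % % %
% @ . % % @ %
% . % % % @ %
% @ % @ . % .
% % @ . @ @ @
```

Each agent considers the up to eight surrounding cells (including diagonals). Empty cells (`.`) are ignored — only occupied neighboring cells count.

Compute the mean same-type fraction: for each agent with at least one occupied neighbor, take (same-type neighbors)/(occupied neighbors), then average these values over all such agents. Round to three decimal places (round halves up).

0.602

(1,1)% 2/2
(1,3)% 3/3
(1,4)% 2/4
(1,5)@ 3/4
(1,6)@ 3/4
(2,1)% 3/3
(2,2)% 6/6
(2,3)% 4/4
(2,5)@ 3/6
(2,6)@ 3/7
(2,7)% 2/4
(3,1)% 3/4
(3,3)% 3/4
(3,5)% 3/6
(3,6)% 5/8
(3,7)% 3/5
(4,1)% 2/3
(4,2)@ 0/5
(4,4)% 6/6
(4,5)% 5/7
(4,6)@ 1/8
(4,7)% 3/5
(5,1)% 2/4
(5,3)% 3/6
(5,4)% 5/6
(5,5)% 4/7
(5,6)@ 1/6
(5,7)% 2/4
(6,1)% 3/4
(6,2)@ 1/7
(6,3)% 3/6
(6,4)@ 2/6
(6,6)% 2/6
(7,1)% 2/3
(7,2)% 3/5
(7,3)@ 2/4
(7,5)@ 2/3
(7,6)@ 2/3
(7,7)@ 1/2
Sum over 39 agents: 2/2 + 3/3 + 2/4 + 3/4 + 3/4 + 3/3 + 6/6 + 4/4 + 3/6 + 3/7 + 2/4 + 3/4 + 3/4 + 3/6 + 5/8 + 3/5 + 2/3 + 0/5 + 6/6 + 5/7 + 1/8 + 3/5 + 2/4 + 3/6 + 5/6 + 4/7 + 1/6 + 2/4 + 3/4 + 1/7 + 3/6 + 2/6 + 2/6 + 2/3 + 3/5 + 2/4 + 2/3 + 2/3 + 1/2 = 4933/210; mean = 4933/210 ÷ 39 = 4933/8190 = 0.602319… → 0.602.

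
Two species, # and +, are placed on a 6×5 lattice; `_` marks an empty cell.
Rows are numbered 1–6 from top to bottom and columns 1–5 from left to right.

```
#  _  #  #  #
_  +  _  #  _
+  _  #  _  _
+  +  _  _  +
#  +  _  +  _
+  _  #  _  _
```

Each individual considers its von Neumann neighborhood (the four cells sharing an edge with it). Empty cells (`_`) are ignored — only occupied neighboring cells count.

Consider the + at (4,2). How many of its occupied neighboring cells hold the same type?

Occupied neighbors of (4,2): (5,2)=+, (4,1)=+.
Same type (+): 2 of 2.

2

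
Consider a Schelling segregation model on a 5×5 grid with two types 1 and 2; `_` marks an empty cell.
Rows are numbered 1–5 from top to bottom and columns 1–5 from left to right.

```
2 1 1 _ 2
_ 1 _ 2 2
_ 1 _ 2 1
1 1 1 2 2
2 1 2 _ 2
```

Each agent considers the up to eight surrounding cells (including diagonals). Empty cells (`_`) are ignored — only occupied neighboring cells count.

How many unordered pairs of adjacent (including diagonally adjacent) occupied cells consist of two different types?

Scan each occupied cell's neighbors to the right and below (and the two forward diagonals) so each pair is counted once.
From row 1: 3 unlike of 8 pairs (running 3/8).
From row 2: 2 unlike of 6 pairs (running 5/14).
From row 3: 4 unlike of 9 pairs (running 9/23).
From row 4: 5 unlike of 14 pairs (running 14/37).
From row 5: 2 unlike of 2 pairs (running 16/39).
Total adjacent occupied pairs: 39; unlike-type pairs: 16.

16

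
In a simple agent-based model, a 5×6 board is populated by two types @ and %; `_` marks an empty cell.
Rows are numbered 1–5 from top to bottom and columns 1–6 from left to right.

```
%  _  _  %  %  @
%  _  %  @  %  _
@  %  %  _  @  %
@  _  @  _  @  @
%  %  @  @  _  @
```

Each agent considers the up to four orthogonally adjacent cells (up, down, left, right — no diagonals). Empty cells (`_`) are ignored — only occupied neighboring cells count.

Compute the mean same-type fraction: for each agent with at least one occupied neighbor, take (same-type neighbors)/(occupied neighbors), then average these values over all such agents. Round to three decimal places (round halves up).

0.530

Row 1: (1,1)% 1/1 · (1,4)% 1/2 · (1,5)% 2/3 · (1,6)@ 0/1
Row 2: (2,1)% 1/2 · (2,3)% 1/2 · (2,4)@ 0/3 · (2,5)% 1/3
Row 3: (3,1)@ 1/3 · (3,2)% 1/2 · (3,3)% 2/3 · (3,5)@ 1/3 · (3,6)% 0/2
Row 4: (4,1)@ 1/2 · (4,3)@ 1/2 · (4,5)@ 2/2 · (4,6)@ 2/3
Row 5: (5,1)% 1/2 · (5,2)% 1/2 · (5,3)@ 2/3 · (5,4)@ 1/1 · (5,6)@ 1/1
Sum over 22 agents: 1/1 + 1/2 + 2/3 + 0/1 + 1/2 + 1/2 + 0/3 + 1/3 + 1/3 + 1/2 + 2/3 + 1/3 + 0/2 + 1/2 + 1/2 + 2/2 + 2/3 + 1/2 + 1/2 + 2/3 + 1/1 + 1/1 = 35/3; mean = 35/3 ÷ 22 = 35/66 = 0.530303… → 0.530.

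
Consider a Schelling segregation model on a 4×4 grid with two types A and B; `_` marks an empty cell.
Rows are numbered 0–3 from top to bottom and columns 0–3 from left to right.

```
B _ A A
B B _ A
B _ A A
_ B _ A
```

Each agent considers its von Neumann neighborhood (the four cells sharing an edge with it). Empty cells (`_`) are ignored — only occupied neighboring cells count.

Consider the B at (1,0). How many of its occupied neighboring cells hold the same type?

Occupied neighbors of (1,0): (0,0)=B, (2,0)=B, (1,1)=B.
Same type (B): 3 of 3.

3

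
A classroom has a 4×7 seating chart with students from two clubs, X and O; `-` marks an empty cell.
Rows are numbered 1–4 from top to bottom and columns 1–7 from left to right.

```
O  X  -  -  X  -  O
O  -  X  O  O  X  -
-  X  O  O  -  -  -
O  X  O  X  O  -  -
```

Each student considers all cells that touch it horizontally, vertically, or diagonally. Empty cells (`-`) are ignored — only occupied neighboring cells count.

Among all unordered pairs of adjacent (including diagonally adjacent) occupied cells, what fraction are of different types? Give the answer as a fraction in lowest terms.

20/33

Scan each occupied cell's neighbors to the right and below (and the two forward diagonals) so each pair is counted once.
From row 1: 5 unlike of 8 pairs (running 5/8).
From row 2: 5 unlike of 10 pairs (running 10/18).
From row 3: 6 unlike of 11 pairs (running 16/29).
From row 4: 4 unlike of 4 pairs (running 20/33).
Total adjacent occupied pairs: 33; unlike-type pairs: 20.
20/33 is already in lowest terms.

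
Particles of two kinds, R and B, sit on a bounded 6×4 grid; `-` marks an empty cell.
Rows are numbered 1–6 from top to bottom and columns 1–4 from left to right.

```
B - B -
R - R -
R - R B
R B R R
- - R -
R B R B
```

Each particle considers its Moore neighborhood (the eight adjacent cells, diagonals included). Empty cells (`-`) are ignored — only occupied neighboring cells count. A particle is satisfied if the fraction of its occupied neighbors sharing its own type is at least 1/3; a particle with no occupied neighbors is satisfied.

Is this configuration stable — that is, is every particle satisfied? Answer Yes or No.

No

(1,1)B 0/1 not
(1,3)B 0/1 not
(2,1)R 1/2 satisfied
(2,3)R 1/3 satisfied
(3,1)R 2/3 satisfied
(3,3)R 3/5 satisfied
(3,4)B 0/4 not
(4,1)R 1/2 satisfied
(4,2)B 0/5 not
(4,3)R 3/5 satisfied
(4,4)R 3/4 satisfied
(5,3)R 3/6 satisfied
(6,1)R 0/1 not
(6,2)B 0/3 not
(6,3)R 1/3 satisfied
(6,4)B 0/2 not
For instance (1,1) has only 0/1 same-type neighbors, below 1/3.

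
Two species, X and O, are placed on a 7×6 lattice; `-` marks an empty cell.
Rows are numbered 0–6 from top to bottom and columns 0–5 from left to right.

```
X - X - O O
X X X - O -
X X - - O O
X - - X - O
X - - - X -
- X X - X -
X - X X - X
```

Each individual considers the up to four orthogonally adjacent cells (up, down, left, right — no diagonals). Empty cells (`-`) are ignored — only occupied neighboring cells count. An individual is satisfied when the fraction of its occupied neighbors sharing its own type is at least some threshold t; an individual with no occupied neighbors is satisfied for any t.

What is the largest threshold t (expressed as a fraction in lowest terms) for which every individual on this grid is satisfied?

Row 0: (0,0)X 1/1 · (0,2)X 1/1 · (0,4)O 2/2 · (0,5)O 1/1
Row 1: (1,0)X 3/3 · (1,1)X 3/3 · (1,2)X 2/2 · (1,4)O 2/2
Row 2: (2,0)X 3/3 · (2,1)X 2/2 · (2,4)O 2/2 · (2,5)O 2/2
Row 3: (3,0)X 2/2 · (3,3)X — no occupied neighbors · (3,5)O 1/1
Row 4: (4,0)X 1/1 · (4,4)X 1/1
Row 5: (5,1)X 1/1 · (5,2)X 2/2 · (5,4)X 1/1
Row 6: (6,0)X — no occupied neighbors · (6,2)X 2/2 · (6,3)X 1/1 · (6,5)X — no occupied neighbors
The smallest same-type fraction is 1/1 at (0,0), which reduces to 1/1. Any threshold above that leaves this individual unsatisfied.

1/1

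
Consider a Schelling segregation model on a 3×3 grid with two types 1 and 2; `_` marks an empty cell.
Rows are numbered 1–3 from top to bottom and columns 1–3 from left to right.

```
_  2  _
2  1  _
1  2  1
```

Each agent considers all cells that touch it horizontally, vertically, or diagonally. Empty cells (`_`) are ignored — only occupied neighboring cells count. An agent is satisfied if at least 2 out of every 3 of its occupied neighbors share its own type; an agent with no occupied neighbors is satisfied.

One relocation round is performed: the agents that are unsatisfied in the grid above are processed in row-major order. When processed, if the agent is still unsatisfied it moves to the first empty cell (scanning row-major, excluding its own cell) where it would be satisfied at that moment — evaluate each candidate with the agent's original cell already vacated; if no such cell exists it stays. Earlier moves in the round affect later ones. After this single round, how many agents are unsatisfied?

3

Initially unsatisfied (in order): (1,2), (2,1), (2,2), (3,1), (3,2), (3,3).
  (1,2): no empty cell satisfies it; stays.
  (2,1): no empty cell satisfies it; stays.
  (2,2): no empty cell satisfies it; stays.
  (3,1): no empty cell satisfies it; stays.
  (3,2) → (1,1).
  (3,3): now satisfied by earlier moves; stays.
Resulting grid:
2 2 _
2 1 _
1 _ 1
Unsatisfied now: (2,1), (2,2), (3,1).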